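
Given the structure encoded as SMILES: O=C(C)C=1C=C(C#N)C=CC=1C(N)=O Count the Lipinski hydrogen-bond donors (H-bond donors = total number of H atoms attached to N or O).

2

Donors: find every N or O and count the H atoms it carries.
  atom 1 (O): bond orders sum to 2 → 0 H
  atom 8 (N): bond orders sum to 3 → 0 H
  atom 13 (N): bond orders sum to 1 → 2 H
  atom 14 (O): bond orders sum to 2 → 0 H
Lipinski HBD = 2.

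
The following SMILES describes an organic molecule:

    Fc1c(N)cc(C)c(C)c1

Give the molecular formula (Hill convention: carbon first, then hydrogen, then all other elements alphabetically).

C8H10FN

Walk through each heavy atom and fill implicit hydrogens from standard valence (C 4, N 3, O 2, S 2, halogen 1); for lowercase aromatic atoms, an aromatic c carries 1 H when it has two neighbours and 0 H with three, and aromatic n carries 0 H:
  atom 1: F (halogen, monovalent) → 0 H
  atom 2: aromatic c, 3 neighbours → 0 H
  atom 3: aromatic c, 3 neighbours → 0 H
  atom 4: N, bond orders sum to 1 (valence 3) → 2 H
  atom 5: aromatic c, 2 neighbours → 1 H
  atom 6: aromatic c, 3 neighbours → 0 H
  atom 7: C, bond orders sum to 1 (valence 4) → 3 H
  atom 8: aromatic c, 3 neighbours → 0 H
  atom 9: C, bond orders sum to 1 (valence 4) → 3 H
  atom 10: aromatic c, 2 neighbours → 1 H
Totals → C:8, H:10, F:1, N:1.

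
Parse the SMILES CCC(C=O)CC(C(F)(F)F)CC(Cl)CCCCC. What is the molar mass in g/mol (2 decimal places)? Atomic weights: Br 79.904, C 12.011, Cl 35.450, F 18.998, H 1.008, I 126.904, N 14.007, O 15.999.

300.79 g/mol

First, the molecular formula is C14H24ClF3O (counting implicit H from valence).
  C: 14 × 12.011 = 168.154
  Cl: 1 × 35.450 = 35.450
  F: 3 × 18.998 = 56.994
  H: 24 × 1.008 = 24.192
  O: 1 × 15.999 = 15.999
Sum: 14×12.011 + 1×35.450 + 3×18.998 + 24×1.008 + 1×15.999 = 300.789 → 300.79 g/mol.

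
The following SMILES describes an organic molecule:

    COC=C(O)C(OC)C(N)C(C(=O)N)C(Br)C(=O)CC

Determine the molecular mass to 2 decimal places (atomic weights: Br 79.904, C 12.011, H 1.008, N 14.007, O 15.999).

353.21 g/mol

First, the molecular formula is C12H21BrN2O5 (counting implicit H from valence).
  Br: 1 × 79.904 = 79.904
  C: 12 × 12.011 = 144.132
  H: 21 × 1.008 = 21.168
  N: 2 × 14.007 = 28.014
  O: 5 × 15.999 = 79.995
Sum: 1×79.904 + 12×12.011 + 21×1.008 + 2×14.007 + 5×15.999 = 353.213 → 353.21 g/mol.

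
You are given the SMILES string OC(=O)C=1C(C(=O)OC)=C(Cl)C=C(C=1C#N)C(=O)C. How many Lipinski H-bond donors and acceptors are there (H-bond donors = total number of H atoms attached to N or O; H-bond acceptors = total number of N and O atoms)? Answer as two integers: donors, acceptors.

1, 6

Donors: find every N or O and count the H atoms it carries.
  atom 1 (O): bond orders sum to 1 → 1 H
  atom 3 (O): bond orders sum to 2 → 0 H
  atom 7 (O): bond orders sum to 2 → 0 H
  atom 8 (O): bond orders sum to 2 → 0 H
  atom 16 (N): bond orders sum to 3 → 0 H
  atom 18 (O): bond orders sum to 2 → 0 H
Lipinski HBD = 1.
Acceptors: N atoms = 1, O atoms = 5 → HBA = 6.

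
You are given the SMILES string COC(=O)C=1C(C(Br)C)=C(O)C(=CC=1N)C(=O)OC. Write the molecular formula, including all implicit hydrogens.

C12H14BrNO5

Walk through each heavy atom and fill implicit hydrogens from standard valence (C 4, N 3, O 2, S 2, halogen 1):
  atom 1: C, bond orders sum to 1 (valence 4) → 3 H
  atom 2: O, bond orders sum to 2 (valence 2) → 0 H
  atom 3: C, bond orders sum to 4 (valence 4) → 0 H
  atom 4: O, bond orders sum to 2 (valence 2) → 0 H
  atom 5: C, bond orders sum to 4 (valence 4) → 0 H
  atom 6: C, bond orders sum to 4 (valence 4) → 0 H
  atom 7: C, bond orders sum to 3 (valence 4) → 1 H
  atom 8: Br (halogen, monovalent) → 0 H
  atom 9: C, bond orders sum to 1 (valence 4) → 3 H
  atom 10: C, bond orders sum to 4 (valence 4) → 0 H
  atom 11: O, bond orders sum to 1 (valence 2) → 1 H
  atom 12: C, bond orders sum to 4 (valence 4) → 0 H
  atom 13: C, bond orders sum to 3 (valence 4) → 1 H
  atom 14: C, bond orders sum to 4 (valence 4) → 0 H
  atom 15: N, bond orders sum to 1 (valence 3) → 2 H
  atom 16: C, bond orders sum to 4 (valence 4) → 0 H
  atom 17: O, bond orders sum to 2 (valence 2) → 0 H
  atom 18: O, bond orders sum to 2 (valence 2) → 0 H
  atom 19: C, bond orders sum to 1 (valence 4) → 3 H
Totals → C:12, H:14, Br:1, N:1, O:5.
In Hill order: C12H14BrNO5.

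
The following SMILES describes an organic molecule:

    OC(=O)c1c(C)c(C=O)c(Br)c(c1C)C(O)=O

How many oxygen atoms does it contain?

5

Scan the SMILES for O atoms (remember two-letter symbols like Cl and Br are single atoms).
Oxygen count: 5.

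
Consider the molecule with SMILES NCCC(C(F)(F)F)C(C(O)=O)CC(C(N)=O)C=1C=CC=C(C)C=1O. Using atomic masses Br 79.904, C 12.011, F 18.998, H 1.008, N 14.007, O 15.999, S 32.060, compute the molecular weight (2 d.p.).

First, the molecular formula is C16H21F3N2O4 (counting implicit H from valence).
  C: 16 × 12.011 = 192.176
  F: 3 × 18.998 = 56.994
  H: 21 × 1.008 = 21.168
  N: 2 × 14.007 = 28.014
  O: 4 × 15.999 = 63.996
Sum: 16×12.011 + 3×18.998 + 21×1.008 + 2×14.007 + 4×15.999 = 362.348 → 362.35 g/mol.

362.35 g/mol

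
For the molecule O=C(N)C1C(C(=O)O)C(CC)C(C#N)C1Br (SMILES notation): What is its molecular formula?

Walk through each heavy atom and fill implicit hydrogens from standard valence (C 4, N 3, O 2, S 2, halogen 1):
  atom 1: O, bond orders sum to 2 (valence 2) → 0 H
  atom 2: C, bond orders sum to 4 (valence 4) → 0 H
  atom 3: N, bond orders sum to 1 (valence 3) → 2 H
  atom 4: C, bond orders sum to 3 (valence 4) → 1 H
  atom 5: C, bond orders sum to 3 (valence 4) → 1 H
  atom 6: C, bond orders sum to 4 (valence 4) → 0 H
  atom 7: O, bond orders sum to 2 (valence 2) → 0 H
  atom 8: O, bond orders sum to 1 (valence 2) → 1 H
  atom 9: C, bond orders sum to 3 (valence 4) → 1 H
  atom 10: C, bond orders sum to 2 (valence 4) → 2 H
  atom 11: C, bond orders sum to 1 (valence 4) → 3 H
  atom 12: C, bond orders sum to 3 (valence 4) → 1 H
  atom 13: C, bond orders sum to 4 (valence 4) → 0 H
  atom 14: N, bond orders sum to 3 (valence 3) → 0 H
  atom 15: C, bond orders sum to 3 (valence 4) → 1 H
  atom 16: Br (halogen, monovalent) → 0 H
Totals → C:10, H:13, Br:1, N:2, O:3.
In Hill order: C10H13BrN2O3.

C10H13BrN2O3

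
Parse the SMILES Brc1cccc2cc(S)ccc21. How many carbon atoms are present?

Count every carbon token in the SMILES (each C, including those in ring-closure positions and inside branches).
Carbon count: 10.

10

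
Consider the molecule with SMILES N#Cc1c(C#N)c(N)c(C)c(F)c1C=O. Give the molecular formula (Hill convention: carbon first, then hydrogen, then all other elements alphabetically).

Walk through each heavy atom and fill implicit hydrogens from standard valence (C 4, N 3, O 2, S 2, halogen 1); for lowercase aromatic atoms, an aromatic c carries 1 H when it has two neighbours and 0 H with three, and aromatic n carries 0 H:
  atom 1: N, bond orders sum to 3 (valence 3) → 0 H
  atom 2: C, bond orders sum to 4 (valence 4) → 0 H
  atom 3: aromatic c, 3 neighbours → 0 H
  atom 4: aromatic c, 3 neighbours → 0 H
  atom 5: C, bond orders sum to 4 (valence 4) → 0 H
  atom 6: N, bond orders sum to 3 (valence 3) → 0 H
  atom 7: aromatic c, 3 neighbours → 0 H
  atom 8: N, bond orders sum to 1 (valence 3) → 2 H
  atom 9: aromatic c, 3 neighbours → 0 H
  atom 10: C, bond orders sum to 1 (valence 4) → 3 H
  atom 11: aromatic c, 3 neighbours → 0 H
  atom 12: F (halogen, monovalent) → 0 H
  atom 13: aromatic c, 3 neighbours → 0 H
  atom 14: C, bond orders sum to 3 (valence 4) → 1 H
  atom 15: O, bond orders sum to 2 (valence 2) → 0 H
Totals → C:10, H:6, F:1, N:3, O:1.
In Hill order: C10H6FN3O.

C10H6FN3O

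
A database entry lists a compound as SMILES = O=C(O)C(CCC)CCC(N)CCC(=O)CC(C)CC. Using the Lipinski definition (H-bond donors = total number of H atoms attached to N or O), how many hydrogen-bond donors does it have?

3

Donors: find every N or O and count the H atoms it carries.
  atom 1 (O): bond orders sum to 2 → 0 H
  atom 3 (O): bond orders sum to 1 → 1 H
  atom 11 (N): bond orders sum to 1 → 2 H
  atom 15 (O): bond orders sum to 2 → 0 H
Lipinski HBD = 3.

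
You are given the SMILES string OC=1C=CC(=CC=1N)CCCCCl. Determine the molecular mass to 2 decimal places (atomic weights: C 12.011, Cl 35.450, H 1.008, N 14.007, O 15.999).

199.68 g/mol

First, the molecular formula is C10H14ClNO (counting implicit H from valence).
  C: 10 × 12.011 = 120.110
  Cl: 1 × 35.450 = 35.450
  H: 14 × 1.008 = 14.112
  N: 1 × 14.007 = 14.007
  O: 1 × 15.999 = 15.999
Sum: 10×12.011 + 1×35.450 + 14×1.008 + 1×14.007 + 1×15.999 = 199.678 → 199.68 g/mol.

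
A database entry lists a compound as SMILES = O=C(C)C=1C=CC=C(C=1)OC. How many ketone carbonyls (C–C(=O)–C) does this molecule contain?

1

The ketone motif appears at heavy-atom position 2 in the SMILES.
Other groups present: 1 ether.
Ketone count: 1.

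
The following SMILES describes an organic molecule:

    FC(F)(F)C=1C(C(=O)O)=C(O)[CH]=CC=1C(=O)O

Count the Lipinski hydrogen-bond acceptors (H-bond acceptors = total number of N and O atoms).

N atoms: 0; O atoms: 5.
Lipinski HBA = 0 + 5 = 5.

5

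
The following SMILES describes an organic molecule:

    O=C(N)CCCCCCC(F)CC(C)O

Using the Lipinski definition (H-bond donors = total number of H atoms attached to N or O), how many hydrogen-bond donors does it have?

Donors: find every N or O and count the H atoms it carries.
  atom 1 (O): bond orders sum to 2 → 0 H
  atom 3 (N): bond orders sum to 1 → 2 H
  atom 15 (O): bond orders sum to 1 → 1 H
Lipinski HBD = 3.

3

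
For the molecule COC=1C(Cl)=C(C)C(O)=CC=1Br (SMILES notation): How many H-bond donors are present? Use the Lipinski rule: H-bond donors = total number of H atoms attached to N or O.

Donors: find every N or O and count the H atoms it carries.
  atom 2 (O): bond orders sum to 2 → 0 H
  atom 9 (O): bond orders sum to 1 → 1 H
Lipinski HBD = 1.

1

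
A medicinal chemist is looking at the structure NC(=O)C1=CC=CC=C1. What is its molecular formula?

Walk through each heavy atom and fill implicit hydrogens from standard valence (C 4, N 3, O 2, S 2, halogen 1):
  atom 1: N, bond orders sum to 1 (valence 3) → 2 H
  atom 2: C, bond orders sum to 4 (valence 4) → 0 H
  atom 3: O, bond orders sum to 2 (valence 2) → 0 H
  atom 4: C, bond orders sum to 4 (valence 4) → 0 H
  atom 5: C, bond orders sum to 3 (valence 4) → 1 H
  atom 6: C, bond orders sum to 3 (valence 4) → 1 H
  atom 7: C, bond orders sum to 3 (valence 4) → 1 H
  atom 8: C, bond orders sum to 3 (valence 4) → 1 H
  atom 9: C, bond orders sum to 3 (valence 4) → 1 H
Totals → C:7, H:7, N:1, O:1.
In Hill order: C7H7NO.

C7H7NO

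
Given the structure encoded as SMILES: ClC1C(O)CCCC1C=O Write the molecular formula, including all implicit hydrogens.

Walk through each heavy atom and fill implicit hydrogens from standard valence (C 4, N 3, O 2, S 2, halogen 1):
  atom 1: Cl (halogen, monovalent) → 0 H
  atom 2: C, bond orders sum to 3 (valence 4) → 1 H
  atom 3: C, bond orders sum to 3 (valence 4) → 1 H
  atom 4: O, bond orders sum to 1 (valence 2) → 1 H
  atom 5: C, bond orders sum to 2 (valence 4) → 2 H
  atom 6: C, bond orders sum to 2 (valence 4) → 2 H
  atom 7: C, bond orders sum to 2 (valence 4) → 2 H
  atom 8: C, bond orders sum to 3 (valence 4) → 1 H
  atom 9: C, bond orders sum to 3 (valence 4) → 1 H
  atom 10: O, bond orders sum to 2 (valence 2) → 0 H
Totals → C:7, H:11, Cl:1, O:2.
In Hill order: C7H11ClO2.

C7H11ClO2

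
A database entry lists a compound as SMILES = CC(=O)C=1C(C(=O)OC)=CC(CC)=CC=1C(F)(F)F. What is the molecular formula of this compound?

C13H13F3O3

Walk through each heavy atom and fill implicit hydrogens from standard valence (C 4, N 3, O 2, S 2, halogen 1):
  atom 1: C, bond orders sum to 1 (valence 4) → 3 H
  atom 2: C, bond orders sum to 4 (valence 4) → 0 H
  atom 3: O, bond orders sum to 2 (valence 2) → 0 H
  atom 4: C, bond orders sum to 4 (valence 4) → 0 H
  atom 5: C, bond orders sum to 4 (valence 4) → 0 H
  atom 6: C, bond orders sum to 4 (valence 4) → 0 H
  atom 7: O, bond orders sum to 2 (valence 2) → 0 H
  atom 8: O, bond orders sum to 2 (valence 2) → 0 H
  atom 9: C, bond orders sum to 1 (valence 4) → 3 H
  atom 10: C, bond orders sum to 3 (valence 4) → 1 H
  atom 11: C, bond orders sum to 4 (valence 4) → 0 H
  atom 12: C, bond orders sum to 2 (valence 4) → 2 H
  atom 13: C, bond orders sum to 1 (valence 4) → 3 H
  atom 14: C, bond orders sum to 3 (valence 4) → 1 H
  atom 15: C, bond orders sum to 4 (valence 4) → 0 H
  atom 16: C, bond orders sum to 4 (valence 4) → 0 H
  atom 17: F (halogen, monovalent) → 0 H
  atom 18: F (halogen, monovalent) → 0 H
  atom 19: F (halogen, monovalent) → 0 H
Totals → C:13, H:13, F:3, O:3.
In Hill order: C13H13F3O3.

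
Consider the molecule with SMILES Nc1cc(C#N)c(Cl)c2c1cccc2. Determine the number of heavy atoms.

14

Every atom symbol written in the SMILES (organic subset) is one heavy atom; implicit H are not written.
Heavy atoms by element → C:11, Cl:1, N:2.
Total: 14.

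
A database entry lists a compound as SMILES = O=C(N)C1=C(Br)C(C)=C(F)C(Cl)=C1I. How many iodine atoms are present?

1

Scan the SMILES for I atoms (remember two-letter symbols like Cl and Br are single atoms).
Iodine count: 1.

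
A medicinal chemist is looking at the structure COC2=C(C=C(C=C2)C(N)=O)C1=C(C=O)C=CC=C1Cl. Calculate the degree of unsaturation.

10

Degree of unsaturation = (number of rings) + (number of π bonds).
Ring closures in the SMILES: 2.
π bonds: 8 double bonds (each 1 DoU) → 8 DoU from unsaturation.
Total DoU = 2 + 8 = 10.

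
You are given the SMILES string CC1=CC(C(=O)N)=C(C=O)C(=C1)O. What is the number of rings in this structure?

1

In SMILES, each pair of matching ring-closure digits denotes one ring-closing bond; the number of such bonds equals the number of independent rings.
Ring-closure bonds here: 1.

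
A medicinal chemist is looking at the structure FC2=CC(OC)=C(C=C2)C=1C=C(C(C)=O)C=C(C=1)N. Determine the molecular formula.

Walk through each heavy atom and fill implicit hydrogens from standard valence (C 4, N 3, O 2, S 2, halogen 1):
  atom 1: F (halogen, monovalent) → 0 H
  atom 2: C, bond orders sum to 4 (valence 4) → 0 H
  atom 3: C, bond orders sum to 3 (valence 4) → 1 H
  atom 4: C, bond orders sum to 4 (valence 4) → 0 H
  atom 5: O, bond orders sum to 2 (valence 2) → 0 H
  atom 6: C, bond orders sum to 1 (valence 4) → 3 H
  atom 7: C, bond orders sum to 4 (valence 4) → 0 H
  atom 8: C, bond orders sum to 3 (valence 4) → 1 H
  atom 9: C, bond orders sum to 3 (valence 4) → 1 H
  atom 10: C, bond orders sum to 4 (valence 4) → 0 H
  atom 11: C, bond orders sum to 3 (valence 4) → 1 H
  atom 12: C, bond orders sum to 4 (valence 4) → 0 H
  atom 13: C, bond orders sum to 4 (valence 4) → 0 H
  atom 14: C, bond orders sum to 1 (valence 4) → 3 H
  atom 15: O, bond orders sum to 2 (valence 2) → 0 H
  atom 16: C, bond orders sum to 3 (valence 4) → 1 H
  atom 17: C, bond orders sum to 4 (valence 4) → 0 H
  atom 18: C, bond orders sum to 3 (valence 4) → 1 H
  atom 19: N, bond orders sum to 1 (valence 3) → 2 H
Totals → C:15, H:14, F:1, N:1, O:2.

C15H14FNO2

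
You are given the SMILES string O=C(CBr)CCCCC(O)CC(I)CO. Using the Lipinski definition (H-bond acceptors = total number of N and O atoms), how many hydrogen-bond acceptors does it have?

3

N atoms: 0; O atoms: 3.
Lipinski HBA = 0 + 3 = 3.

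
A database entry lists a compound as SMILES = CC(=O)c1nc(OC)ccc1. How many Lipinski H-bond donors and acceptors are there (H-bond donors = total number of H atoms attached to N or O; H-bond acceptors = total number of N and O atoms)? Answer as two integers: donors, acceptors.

0, 3

Donors: find every N or O and count the H atoms it carries.
  atom 3 (O): bond orders sum to 2 → 0 H
  atom 5 (N): bond orders sum to 3 → 0 H
  atom 7 (O): bond orders sum to 2 → 0 H
Lipinski HBD = 0.
Acceptors: N atoms = 1, O atoms = 2 → HBA = 3.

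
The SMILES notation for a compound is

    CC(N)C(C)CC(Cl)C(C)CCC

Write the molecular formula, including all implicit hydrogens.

Walk through each heavy atom and fill implicit hydrogens from standard valence (C 4, N 3, O 2, S 2, halogen 1):
  atom 1: C, bond orders sum to 1 (valence 4) → 3 H
  atom 2: C, bond orders sum to 3 (valence 4) → 1 H
  atom 3: N, bond orders sum to 1 (valence 3) → 2 H
  atom 4: C, bond orders sum to 3 (valence 4) → 1 H
  atom 5: C, bond orders sum to 1 (valence 4) → 3 H
  atom 6: C, bond orders sum to 2 (valence 4) → 2 H
  atom 7: C, bond orders sum to 3 (valence 4) → 1 H
  atom 8: Cl (halogen, monovalent) → 0 H
  atom 9: C, bond orders sum to 3 (valence 4) → 1 H
  atom 10: C, bond orders sum to 1 (valence 4) → 3 H
  atom 11: C, bond orders sum to 2 (valence 4) → 2 H
  atom 12: C, bond orders sum to 2 (valence 4) → 2 H
  atom 13: C, bond orders sum to 1 (valence 4) → 3 H
Totals → C:11, H:24, Cl:1, N:1.

C11H24ClN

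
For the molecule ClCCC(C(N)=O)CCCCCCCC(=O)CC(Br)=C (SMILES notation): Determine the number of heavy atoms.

20

Every atom symbol written in the SMILES (organic subset) is one heavy atom; implicit H are not written.
Heavy atoms by element → Br:1, C:15, Cl:1, N:1, O:2.
Total: 20.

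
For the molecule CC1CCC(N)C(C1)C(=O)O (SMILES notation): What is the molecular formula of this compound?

C8H15NO2

Walk through each heavy atom and fill implicit hydrogens from standard valence (C 4, N 3, O 2, S 2, halogen 1):
  atom 1: C, bond orders sum to 1 (valence 4) → 3 H
  atom 2: C, bond orders sum to 3 (valence 4) → 1 H
  atom 3: C, bond orders sum to 2 (valence 4) → 2 H
  atom 4: C, bond orders sum to 2 (valence 4) → 2 H
  atom 5: C, bond orders sum to 3 (valence 4) → 1 H
  atom 6: N, bond orders sum to 1 (valence 3) → 2 H
  atom 7: C, bond orders sum to 3 (valence 4) → 1 H
  atom 8: C, bond orders sum to 2 (valence 4) → 2 H
  atom 9: C, bond orders sum to 4 (valence 4) → 0 H
  atom 10: O, bond orders sum to 2 (valence 2) → 0 H
  atom 11: O, bond orders sum to 1 (valence 2) → 1 H
Totals → C:8, H:15, N:1, O:2.
In Hill order: C8H15NO2.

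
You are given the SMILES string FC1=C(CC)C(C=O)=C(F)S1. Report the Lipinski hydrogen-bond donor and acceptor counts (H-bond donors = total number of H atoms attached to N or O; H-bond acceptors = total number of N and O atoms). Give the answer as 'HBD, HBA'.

Donors: find every N or O and count the H atoms it carries.
  atom 8 (O): bond orders sum to 2 → 0 H
Lipinski HBD = 0.
Acceptors: N atoms = 0, O atoms = 1 → HBA = 1.

0, 1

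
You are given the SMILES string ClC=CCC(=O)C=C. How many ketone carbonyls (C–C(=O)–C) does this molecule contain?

The ketone motif appears at heavy-atom position 5 in the SMILES.
Other groups present: 2 alkene.
Ketone count: 1.

1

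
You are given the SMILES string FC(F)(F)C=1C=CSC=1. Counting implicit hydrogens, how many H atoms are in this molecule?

Walk through each heavy atom and fill implicit hydrogens from standard valence (C 4, N 3, O 2, S 2, halogen 1):
  atom 1: F (halogen, monovalent) → 0 H
  atom 2: C, bond orders sum to 4 (valence 4) → 0 H
  atom 3: F (halogen, monovalent) → 0 H
  atom 4: F (halogen, monovalent) → 0 H
  atom 5: C, bond orders sum to 4 (valence 4) → 0 H
  atom 6: C, bond orders sum to 3 (valence 4) → 1 H
  atom 7: C, bond orders sum to 3 (valence 4) → 1 H
  atom 8: S, bond orders sum to 2 (valence 2) → 0 H
  atom 9: C, bond orders sum to 3 (valence 4) → 1 H
Total hydrogens: 3.

3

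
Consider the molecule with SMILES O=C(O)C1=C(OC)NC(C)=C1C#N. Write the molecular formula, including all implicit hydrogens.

Walk through each heavy atom and fill implicit hydrogens from standard valence (C 4, N 3, O 2, S 2, halogen 1):
  atom 1: O, bond orders sum to 2 (valence 2) → 0 H
  atom 2: C, bond orders sum to 4 (valence 4) → 0 H
  atom 3: O, bond orders sum to 1 (valence 2) → 1 H
  atom 4: C, bond orders sum to 4 (valence 4) → 0 H
  atom 5: C, bond orders sum to 4 (valence 4) → 0 H
  atom 6: O, bond orders sum to 2 (valence 2) → 0 H
  atom 7: C, bond orders sum to 1 (valence 4) → 3 H
  atom 8: N, bond orders sum to 2 (valence 3) → 1 H
  atom 9: C, bond orders sum to 4 (valence 4) → 0 H
  atom 10: C, bond orders sum to 1 (valence 4) → 3 H
  atom 11: C, bond orders sum to 4 (valence 4) → 0 H
  atom 12: C, bond orders sum to 4 (valence 4) → 0 H
  atom 13: N, bond orders sum to 3 (valence 3) → 0 H
Totals → C:8, H:8, N:2, O:3.

C8H8N2O3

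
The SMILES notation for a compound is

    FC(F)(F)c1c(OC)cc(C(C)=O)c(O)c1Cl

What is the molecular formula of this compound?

Walk through each heavy atom and fill implicit hydrogens from standard valence (C 4, N 3, O 2, S 2, halogen 1); for lowercase aromatic atoms, an aromatic c carries 1 H when it has two neighbours and 0 H with three, and aromatic n carries 0 H:
  atom 1: F (halogen, monovalent) → 0 H
  atom 2: C, bond orders sum to 4 (valence 4) → 0 H
  atom 3: F (halogen, monovalent) → 0 H
  atom 4: F (halogen, monovalent) → 0 H
  atom 5: aromatic c, 3 neighbours → 0 H
  atom 6: aromatic c, 3 neighbours → 0 H
  atom 7: O, bond orders sum to 2 (valence 2) → 0 H
  atom 8: C, bond orders sum to 1 (valence 4) → 3 H
  atom 9: aromatic c, 2 neighbours → 1 H
  atom 10: aromatic c, 3 neighbours → 0 H
  atom 11: C, bond orders sum to 4 (valence 4) → 0 H
  atom 12: C, bond orders sum to 1 (valence 4) → 3 H
  atom 13: O, bond orders sum to 2 (valence 2) → 0 H
  atom 14: aromatic c, 3 neighbours → 0 H
  atom 15: O, bond orders sum to 1 (valence 2) → 1 H
  atom 16: aromatic c, 3 neighbours → 0 H
  atom 17: Cl (halogen, monovalent) → 0 H
Totals → C:10, H:8, Cl:1, F:3, O:3.

C10H8ClF3O3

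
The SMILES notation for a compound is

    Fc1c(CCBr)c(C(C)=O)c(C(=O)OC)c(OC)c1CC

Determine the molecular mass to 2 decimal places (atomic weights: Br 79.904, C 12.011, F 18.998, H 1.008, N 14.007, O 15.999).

361.21 g/mol

First, the molecular formula is C15H18BrFO4 (counting implicit H from valence).
  Br: 1 × 79.904 = 79.904
  C: 15 × 12.011 = 180.165
  F: 1 × 18.998 = 18.998
  H: 18 × 1.008 = 18.144
  O: 4 × 15.999 = 63.996
Sum: 1×79.904 + 15×12.011 + 1×18.998 + 18×1.008 + 4×15.999 = 361.207 → 361.21 g/mol.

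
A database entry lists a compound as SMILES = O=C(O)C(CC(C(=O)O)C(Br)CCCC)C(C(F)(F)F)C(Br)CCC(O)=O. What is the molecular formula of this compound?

C16H23Br2F3O6

Walk through each heavy atom and fill implicit hydrogens from standard valence (C 4, N 3, O 2, S 2, halogen 1):
  atom 1: O, bond orders sum to 2 (valence 2) → 0 H
  atom 2: C, bond orders sum to 4 (valence 4) → 0 H
  atom 3: O, bond orders sum to 1 (valence 2) → 1 H
  atom 4: C, bond orders sum to 3 (valence 4) → 1 H
  atom 5: C, bond orders sum to 2 (valence 4) → 2 H
  atom 6: C, bond orders sum to 3 (valence 4) → 1 H
  atom 7: C, bond orders sum to 4 (valence 4) → 0 H
  atom 8: O, bond orders sum to 2 (valence 2) → 0 H
  atom 9: O, bond orders sum to 1 (valence 2) → 1 H
  atom 10: C, bond orders sum to 3 (valence 4) → 1 H
  atom 11: Br (halogen, monovalent) → 0 H
  atom 12: C, bond orders sum to 2 (valence 4) → 2 H
  atom 13: C, bond orders sum to 2 (valence 4) → 2 H
  atom 14: C, bond orders sum to 2 (valence 4) → 2 H
  atom 15: C, bond orders sum to 1 (valence 4) → 3 H
  atom 16: C, bond orders sum to 3 (valence 4) → 1 H
  atom 17: C, bond orders sum to 4 (valence 4) → 0 H
  atom 18: F (halogen, monovalent) → 0 H
  atom 19: F (halogen, monovalent) → 0 H
  atom 20: F (halogen, monovalent) → 0 H
  atom 21: C, bond orders sum to 3 (valence 4) → 1 H
  atom 22: Br (halogen, monovalent) → 0 H
  atom 23: C, bond orders sum to 2 (valence 4) → 2 H
  atom 24: C, bond orders sum to 2 (valence 4) → 2 H
  atom 25: C, bond orders sum to 4 (valence 4) → 0 H
  atom 26: O, bond orders sum to 1 (valence 2) → 1 H
  atom 27: O, bond orders sum to 2 (valence 2) → 0 H
Totals → C:16, H:23, Br:2, F:3, O:6.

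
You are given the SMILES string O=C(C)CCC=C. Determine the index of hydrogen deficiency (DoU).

2

Molecular formula: C6H10O.
DoU = (2C + 2 + N − H − X) / 2, where X is the halogen count and O/S are ignored.
    = (2·6 + 2 + 0 − 10 − 0) / 2 = 4 / 2 = 2.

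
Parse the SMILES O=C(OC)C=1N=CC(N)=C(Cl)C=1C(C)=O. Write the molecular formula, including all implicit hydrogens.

Walk through each heavy atom and fill implicit hydrogens from standard valence (C 4, N 3, O 2, S 2, halogen 1):
  atom 1: O, bond orders sum to 2 (valence 2) → 0 H
  atom 2: C, bond orders sum to 4 (valence 4) → 0 H
  atom 3: O, bond orders sum to 2 (valence 2) → 0 H
  atom 4: C, bond orders sum to 1 (valence 4) → 3 H
  atom 5: C, bond orders sum to 4 (valence 4) → 0 H
  atom 6: N, bond orders sum to 3 (valence 3) → 0 H
  atom 7: C, bond orders sum to 3 (valence 4) → 1 H
  atom 8: C, bond orders sum to 4 (valence 4) → 0 H
  atom 9: N, bond orders sum to 1 (valence 3) → 2 H
  atom 10: C, bond orders sum to 4 (valence 4) → 0 H
  atom 11: Cl (halogen, monovalent) → 0 H
  atom 12: C, bond orders sum to 4 (valence 4) → 0 H
  atom 13: C, bond orders sum to 4 (valence 4) → 0 H
  atom 14: C, bond orders sum to 1 (valence 4) → 3 H
  atom 15: O, bond orders sum to 2 (valence 2) → 0 H
Totals → C:9, H:9, Cl:1, N:2, O:3.
In Hill order: C9H9ClN2O3.

C9H9ClN2O3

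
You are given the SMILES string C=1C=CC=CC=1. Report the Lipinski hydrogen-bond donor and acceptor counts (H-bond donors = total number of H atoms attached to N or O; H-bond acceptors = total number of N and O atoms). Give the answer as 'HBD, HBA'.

Donors: find every N or O and count the H atoms it carries.
  (no N or O atoms present)
Lipinski HBD = 0.
Acceptors: N atoms = 0, O atoms = 0 → HBA = 0.

0, 0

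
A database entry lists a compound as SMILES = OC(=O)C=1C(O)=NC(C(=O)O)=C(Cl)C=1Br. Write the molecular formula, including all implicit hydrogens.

C7H3BrClNO5

Walk through each heavy atom and fill implicit hydrogens from standard valence (C 4, N 3, O 2, S 2, halogen 1):
  atom 1: O, bond orders sum to 1 (valence 2) → 1 H
  atom 2: C, bond orders sum to 4 (valence 4) → 0 H
  atom 3: O, bond orders sum to 2 (valence 2) → 0 H
  atom 4: C, bond orders sum to 4 (valence 4) → 0 H
  atom 5: C, bond orders sum to 4 (valence 4) → 0 H
  atom 6: O, bond orders sum to 1 (valence 2) → 1 H
  atom 7: N, bond orders sum to 3 (valence 3) → 0 H
  atom 8: C, bond orders sum to 4 (valence 4) → 0 H
  atom 9: C, bond orders sum to 4 (valence 4) → 0 H
  atom 10: O, bond orders sum to 2 (valence 2) → 0 H
  atom 11: O, bond orders sum to 1 (valence 2) → 1 H
  atom 12: C, bond orders sum to 4 (valence 4) → 0 H
  atom 13: Cl (halogen, monovalent) → 0 H
  atom 14: C, bond orders sum to 4 (valence 4) → 0 H
  atom 15: Br (halogen, monovalent) → 0 H
Totals → C:7, H:3, Br:1, Cl:1, N:1, O:5.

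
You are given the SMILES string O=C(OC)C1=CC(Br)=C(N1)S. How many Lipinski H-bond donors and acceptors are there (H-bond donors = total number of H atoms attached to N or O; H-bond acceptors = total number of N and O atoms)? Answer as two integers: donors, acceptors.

1, 3

Donors: find every N or O and count the H atoms it carries.
  atom 1 (O): bond orders sum to 2 → 0 H
  atom 3 (O): bond orders sum to 2 → 0 H
  atom 10 (N): bond orders sum to 2 → 1 H
Lipinski HBD = 1.
Acceptors: N atoms = 1, O atoms = 2 → HBA = 3.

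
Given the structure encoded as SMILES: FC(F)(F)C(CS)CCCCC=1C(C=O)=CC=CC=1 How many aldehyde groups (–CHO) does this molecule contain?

1

The aldehyde motif appears at heavy-atom position 14 in the SMILES.
Other groups present: 1 thiol.
Aldehyde count: 1.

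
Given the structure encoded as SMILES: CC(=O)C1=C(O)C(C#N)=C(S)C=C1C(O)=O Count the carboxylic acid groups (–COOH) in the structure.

The carboxylic acid motif appears at heavy-atom position 14 in the SMILES.
Other groups present: 1 hydroxyl, 1 ketone, 1 nitrile, 1 thiol.
Carboxylic acid count: 1.

1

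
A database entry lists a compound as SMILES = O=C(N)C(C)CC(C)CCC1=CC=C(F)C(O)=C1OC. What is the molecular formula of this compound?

Walk through each heavy atom and fill implicit hydrogens from standard valence (C 4, N 3, O 2, S 2, halogen 1):
  atom 1: O, bond orders sum to 2 (valence 2) → 0 H
  atom 2: C, bond orders sum to 4 (valence 4) → 0 H
  atom 3: N, bond orders sum to 1 (valence 3) → 2 H
  atom 4: C, bond orders sum to 3 (valence 4) → 1 H
  atom 5: C, bond orders sum to 1 (valence 4) → 3 H
  atom 6: C, bond orders sum to 2 (valence 4) → 2 H
  atom 7: C, bond orders sum to 3 (valence 4) → 1 H
  atom 8: C, bond orders sum to 1 (valence 4) → 3 H
  atom 9: C, bond orders sum to 2 (valence 4) → 2 H
  atom 10: C, bond orders sum to 2 (valence 4) → 2 H
  atom 11: C, bond orders sum to 4 (valence 4) → 0 H
  atom 12: C, bond orders sum to 3 (valence 4) → 1 H
  atom 13: C, bond orders sum to 3 (valence 4) → 1 H
  atom 14: C, bond orders sum to 4 (valence 4) → 0 H
  atom 15: F (halogen, monovalent) → 0 H
  atom 16: C, bond orders sum to 4 (valence 4) → 0 H
  atom 17: O, bond orders sum to 1 (valence 2) → 1 H
  atom 18: C, bond orders sum to 4 (valence 4) → 0 H
  atom 19: O, bond orders sum to 2 (valence 2) → 0 H
  atom 20: C, bond orders sum to 1 (valence 4) → 3 H
Totals → C:15, H:22, F:1, N:1, O:3.
In Hill order: C15H22FNO3.

C15H22FNO3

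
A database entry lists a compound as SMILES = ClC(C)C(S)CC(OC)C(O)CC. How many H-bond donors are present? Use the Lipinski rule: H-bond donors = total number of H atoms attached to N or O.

1

Donors: find every N or O and count the H atoms it carries.
  atom 8 (O): bond orders sum to 2 → 0 H
  atom 11 (O): bond orders sum to 1 → 1 H
Lipinski HBD = 1.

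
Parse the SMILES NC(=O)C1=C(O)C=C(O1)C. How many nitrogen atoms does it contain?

Scan the SMILES for N atoms (remember two-letter symbols like Cl and Br are single atoms).
Nitrogen count: 1.

1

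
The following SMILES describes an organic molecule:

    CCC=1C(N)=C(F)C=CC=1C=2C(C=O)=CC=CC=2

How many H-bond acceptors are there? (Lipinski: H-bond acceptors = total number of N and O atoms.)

2

N atoms: 1; O atoms: 1.
Lipinski HBA = 1 + 1 = 2.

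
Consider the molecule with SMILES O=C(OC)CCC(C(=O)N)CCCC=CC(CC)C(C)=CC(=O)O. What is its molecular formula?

Walk through each heavy atom and fill implicit hydrogens from standard valence (C 4, N 3, O 2, S 2, halogen 1):
  atom 1: O, bond orders sum to 2 (valence 2) → 0 H
  atom 2: C, bond orders sum to 4 (valence 4) → 0 H
  atom 3: O, bond orders sum to 2 (valence 2) → 0 H
  atom 4: C, bond orders sum to 1 (valence 4) → 3 H
  atom 5: C, bond orders sum to 2 (valence 4) → 2 H
  atom 6: C, bond orders sum to 2 (valence 4) → 2 H
  atom 7: C, bond orders sum to 3 (valence 4) → 1 H
  atom 8: C, bond orders sum to 4 (valence 4) → 0 H
  atom 9: O, bond orders sum to 2 (valence 2) → 0 H
  atom 10: N, bond orders sum to 1 (valence 3) → 2 H
  atom 11: C, bond orders sum to 2 (valence 4) → 2 H
  atom 12: C, bond orders sum to 2 (valence 4) → 2 H
  atom 13: C, bond orders sum to 2 (valence 4) → 2 H
  atom 14: C, bond orders sum to 3 (valence 4) → 1 H
  atom 15: C, bond orders sum to 3 (valence 4) → 1 H
  atom 16: C, bond orders sum to 3 (valence 4) → 1 H
  atom 17: C, bond orders sum to 2 (valence 4) → 2 H
  atom 18: C, bond orders sum to 1 (valence 4) → 3 H
  atom 19: C, bond orders sum to 4 (valence 4) → 0 H
  atom 20: C, bond orders sum to 1 (valence 4) → 3 H
  atom 21: C, bond orders sum to 3 (valence 4) → 1 H
  atom 22: C, bond orders sum to 4 (valence 4) → 0 H
  atom 23: O, bond orders sum to 2 (valence 2) → 0 H
  atom 24: O, bond orders sum to 1 (valence 2) → 1 H
Totals → C:18, H:29, N:1, O:5.

C18H29NO5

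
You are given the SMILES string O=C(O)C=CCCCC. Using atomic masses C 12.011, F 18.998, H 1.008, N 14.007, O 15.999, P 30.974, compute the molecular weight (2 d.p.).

First, the molecular formula is C7H12O2 (counting implicit H from valence).
  C: 7 × 12.011 = 84.077
  H: 12 × 1.008 = 12.096
  O: 2 × 15.999 = 31.998
Sum: 7×12.011 + 12×1.008 + 2×15.999 = 128.171 → 128.17 g/mol.

128.17 g/mol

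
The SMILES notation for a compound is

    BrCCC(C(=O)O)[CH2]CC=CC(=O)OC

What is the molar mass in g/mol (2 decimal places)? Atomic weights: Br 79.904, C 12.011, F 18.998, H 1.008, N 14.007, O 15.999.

First, the molecular formula is C10H15BrO4 (counting implicit H from valence).
  Br: 1 × 79.904 = 79.904
  C: 10 × 12.011 = 120.110
  H: 15 × 1.008 = 15.120
  O: 4 × 15.999 = 63.996
Sum: 1×79.904 + 10×12.011 + 15×1.008 + 4×15.999 = 279.130 → 279.13 g/mol.

279.13 g/mol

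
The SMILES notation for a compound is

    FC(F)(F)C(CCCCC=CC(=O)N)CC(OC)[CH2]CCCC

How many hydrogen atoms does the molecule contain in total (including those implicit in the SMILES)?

Walk through each heavy atom and fill implicit hydrogens from standard valence (C 4, N 3, O 2, S 2, halogen 1):
  atom 1: F (halogen, monovalent) → 0 H
  atom 2: C, bond orders sum to 4 (valence 4) → 0 H
  atom 3: F (halogen, monovalent) → 0 H
  atom 4: F (halogen, monovalent) → 0 H
  atom 5: C, bond orders sum to 3 (valence 4) → 1 H
  atom 6: C, bond orders sum to 2 (valence 4) → 2 H
  atom 7: C, bond orders sum to 2 (valence 4) → 2 H
  atom 8: C, bond orders sum to 2 (valence 4) → 2 H
  atom 9: C, bond orders sum to 2 (valence 4) → 2 H
  atom 10: C, bond orders sum to 3 (valence 4) → 1 H
  atom 11: C, bond orders sum to 3 (valence 4) → 1 H
  atom 12: C, bond orders sum to 4 (valence 4) → 0 H
  atom 13: O, bond orders sum to 2 (valence 2) → 0 H
  atom 14: N, bond orders sum to 1 (valence 3) → 2 H
  atom 15: C, bond orders sum to 2 (valence 4) → 2 H
  atom 16: C, bond orders sum to 3 (valence 4) → 1 H
  atom 17: O, bond orders sum to 2 (valence 2) → 0 H
  atom 18: C, bond orders sum to 1 (valence 4) → 3 H
  atom 19: C with explicit H count 2
  atom 20: C, bond orders sum to 2 (valence 4) → 2 H
  atom 21: C, bond orders sum to 2 (valence 4) → 2 H
  atom 22: C, bond orders sum to 2 (valence 4) → 2 H
  atom 23: C, bond orders sum to 1 (valence 4) → 3 H
Total hydrogens: 30.

30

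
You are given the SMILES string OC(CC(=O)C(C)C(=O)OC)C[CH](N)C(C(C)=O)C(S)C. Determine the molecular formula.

C14H25NO5S

Walk through each heavy atom and fill implicit hydrogens from standard valence (C 4, N 3, O 2, S 2, halogen 1):
  atom 1: O, bond orders sum to 1 (valence 2) → 1 H
  atom 2: C, bond orders sum to 3 (valence 4) → 1 H
  atom 3: C, bond orders sum to 2 (valence 4) → 2 H
  atom 4: C, bond orders sum to 4 (valence 4) → 0 H
  atom 5: O, bond orders sum to 2 (valence 2) → 0 H
  atom 6: C, bond orders sum to 3 (valence 4) → 1 H
  atom 7: C, bond orders sum to 1 (valence 4) → 3 H
  atom 8: C, bond orders sum to 4 (valence 4) → 0 H
  atom 9: O, bond orders sum to 2 (valence 2) → 0 H
  atom 10: O, bond orders sum to 2 (valence 2) → 0 H
  atom 11: C, bond orders sum to 1 (valence 4) → 3 H
  atom 12: C, bond orders sum to 2 (valence 4) → 2 H
  atom 13: C with explicit H count 1
  atom 14: N, bond orders sum to 1 (valence 3) → 2 H
  atom 15: C, bond orders sum to 3 (valence 4) → 1 H
  atom 16: C, bond orders sum to 4 (valence 4) → 0 H
  atom 17: C, bond orders sum to 1 (valence 4) → 3 H
  atom 18: O, bond orders sum to 2 (valence 2) → 0 H
  atom 19: C, bond orders sum to 3 (valence 4) → 1 H
  atom 20: S, bond orders sum to 1 (valence 2) → 1 H
  atom 21: C, bond orders sum to 1 (valence 4) → 3 H
Totals → C:14, H:25, N:1, O:5, S:1.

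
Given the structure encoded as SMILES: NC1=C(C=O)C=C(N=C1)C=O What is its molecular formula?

Walk through each heavy atom and fill implicit hydrogens from standard valence (C 4, N 3, O 2, S 2, halogen 1):
  atom 1: N, bond orders sum to 1 (valence 3) → 2 H
  atom 2: C, bond orders sum to 4 (valence 4) → 0 H
  atom 3: C, bond orders sum to 4 (valence 4) → 0 H
  atom 4: C, bond orders sum to 3 (valence 4) → 1 H
  atom 5: O, bond orders sum to 2 (valence 2) → 0 H
  atom 6: C, bond orders sum to 3 (valence 4) → 1 H
  atom 7: C, bond orders sum to 4 (valence 4) → 0 H
  atom 8: N, bond orders sum to 3 (valence 3) → 0 H
  atom 9: C, bond orders sum to 3 (valence 4) → 1 H
  atom 10: C, bond orders sum to 3 (valence 4) → 1 H
  atom 11: O, bond orders sum to 2 (valence 2) → 0 H
Totals → C:7, H:6, N:2, O:2.
In Hill order: C7H6N2O2.

C7H6N2O2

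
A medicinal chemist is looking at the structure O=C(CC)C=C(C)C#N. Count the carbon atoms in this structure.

Count every carbon token in the SMILES (each C, including those in ring-closure positions and inside branches).
Carbon count: 7.

7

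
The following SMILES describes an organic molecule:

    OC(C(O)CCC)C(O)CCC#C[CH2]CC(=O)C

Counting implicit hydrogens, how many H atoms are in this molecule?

Walk through each heavy atom and fill implicit hydrogens from standard valence (C 4, N 3, O 2, S 2, halogen 1):
  atom 1: O, bond orders sum to 1 (valence 2) → 1 H
  atom 2: C, bond orders sum to 3 (valence 4) → 1 H
  atom 3: C, bond orders sum to 3 (valence 4) → 1 H
  atom 4: O, bond orders sum to 1 (valence 2) → 1 H
  atom 5: C, bond orders sum to 2 (valence 4) → 2 H
  atom 6: C, bond orders sum to 2 (valence 4) → 2 H
  atom 7: C, bond orders sum to 1 (valence 4) → 3 H
  atom 8: C, bond orders sum to 3 (valence 4) → 1 H
  atom 9: O, bond orders sum to 1 (valence 2) → 1 H
  atom 10: C, bond orders sum to 2 (valence 4) → 2 H
  atom 11: C, bond orders sum to 2 (valence 4) → 2 H
  atom 12: C, bond orders sum to 4 (valence 4) → 0 H
  atom 13: C, bond orders sum to 4 (valence 4) → 0 H
  atom 14: C with explicit H count 2
  atom 15: C, bond orders sum to 2 (valence 4) → 2 H
  atom 16: C, bond orders sum to 4 (valence 4) → 0 H
  atom 17: O, bond orders sum to 2 (valence 2) → 0 H
  atom 18: C, bond orders sum to 1 (valence 4) → 3 H
Total hydrogens: 24.

24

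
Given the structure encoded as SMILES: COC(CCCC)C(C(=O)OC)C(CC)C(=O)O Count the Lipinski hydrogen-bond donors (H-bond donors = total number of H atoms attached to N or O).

1

Donors: find every N or O and count the H atoms it carries.
  atom 2 (O): bond orders sum to 2 → 0 H
  atom 10 (O): bond orders sum to 2 → 0 H
  atom 11 (O): bond orders sum to 2 → 0 H
  atom 17 (O): bond orders sum to 2 → 0 H
  atom 18 (O): bond orders sum to 1 → 1 H
Lipinski HBD = 1.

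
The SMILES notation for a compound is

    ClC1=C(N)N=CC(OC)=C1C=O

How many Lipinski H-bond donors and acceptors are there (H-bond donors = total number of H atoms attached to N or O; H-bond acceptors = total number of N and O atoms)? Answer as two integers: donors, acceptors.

Donors: find every N or O and count the H atoms it carries.
  atom 4 (N): bond orders sum to 1 → 2 H
  atom 5 (N): bond orders sum to 3 → 0 H
  atom 8 (O): bond orders sum to 2 → 0 H
  atom 12 (O): bond orders sum to 2 → 0 H
Lipinski HBD = 2.
Acceptors: N atoms = 2, O atoms = 2 → HBA = 4.

2, 4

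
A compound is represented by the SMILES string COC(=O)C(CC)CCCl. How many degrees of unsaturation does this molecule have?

Degree of unsaturation = (number of rings) + (number of π bonds).
Ring closures in the SMILES: 0.
π bonds: 1 double bond (each 1 DoU) → 1 DoU from unsaturation.
Total DoU = 0 + 1 = 1.

1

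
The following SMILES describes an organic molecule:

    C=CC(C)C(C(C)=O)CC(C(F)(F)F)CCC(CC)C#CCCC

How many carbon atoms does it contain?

20

Count every carbon token in the SMILES (each C, including those in ring-closure positions and inside branches).
Carbon count: 20.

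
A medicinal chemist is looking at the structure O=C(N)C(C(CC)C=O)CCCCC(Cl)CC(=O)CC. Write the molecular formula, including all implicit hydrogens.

C15H26ClNO3

Walk through each heavy atom and fill implicit hydrogens from standard valence (C 4, N 3, O 2, S 2, halogen 1):
  atom 1: O, bond orders sum to 2 (valence 2) → 0 H
  atom 2: C, bond orders sum to 4 (valence 4) → 0 H
  atom 3: N, bond orders sum to 1 (valence 3) → 2 H
  atom 4: C, bond orders sum to 3 (valence 4) → 1 H
  atom 5: C, bond orders sum to 3 (valence 4) → 1 H
  atom 6: C, bond orders sum to 2 (valence 4) → 2 H
  atom 7: C, bond orders sum to 1 (valence 4) → 3 H
  atom 8: C, bond orders sum to 3 (valence 4) → 1 H
  atom 9: O, bond orders sum to 2 (valence 2) → 0 H
  atom 10: C, bond orders sum to 2 (valence 4) → 2 H
  atom 11: C, bond orders sum to 2 (valence 4) → 2 H
  atom 12: C, bond orders sum to 2 (valence 4) → 2 H
  atom 13: C, bond orders sum to 2 (valence 4) → 2 H
  atom 14: C, bond orders sum to 3 (valence 4) → 1 H
  atom 15: Cl (halogen, monovalent) → 0 H
  atom 16: C, bond orders sum to 2 (valence 4) → 2 H
  atom 17: C, bond orders sum to 4 (valence 4) → 0 H
  atom 18: O, bond orders sum to 2 (valence 2) → 0 H
  atom 19: C, bond orders sum to 2 (valence 4) → 2 H
  atom 20: C, bond orders sum to 1 (valence 4) → 3 H
Totals → C:15, H:26, Cl:1, N:1, O:3.
In Hill order: C15H26ClNO3.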